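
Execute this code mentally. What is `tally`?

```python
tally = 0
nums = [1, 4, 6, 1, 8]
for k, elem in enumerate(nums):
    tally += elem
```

Let's trace through this code step by step.

Initialize: tally = 0
Initialize: nums = [1, 4, 6, 1, 8]
Entering loop: for k, elem in enumerate(nums):

After execution: tally = 20
20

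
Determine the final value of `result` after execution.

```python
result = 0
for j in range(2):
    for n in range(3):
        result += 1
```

Let's trace through this code step by step.

Initialize: result = 0
Entering loop: for j in range(2):

After execution: result = 6
6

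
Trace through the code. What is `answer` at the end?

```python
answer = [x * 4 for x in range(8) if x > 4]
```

Let's trace through this code step by step.

Initialize: answer = [x * 4 for x in range(8) if x > 4]

After execution: answer = [20, 24, 28]
[20, 24, 28]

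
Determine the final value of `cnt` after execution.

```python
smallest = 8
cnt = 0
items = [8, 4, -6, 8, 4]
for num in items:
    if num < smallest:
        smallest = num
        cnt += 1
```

Let's trace through this code step by step.

Initialize: smallest = 8
Initialize: cnt = 0
Initialize: items = [8, 4, -6, 8, 4]
Entering loop: for num in items:

After execution: cnt = 2
2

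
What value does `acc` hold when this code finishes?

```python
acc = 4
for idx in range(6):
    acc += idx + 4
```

Let's trace through this code step by step.

Initialize: acc = 4
Entering loop: for idx in range(6):

After execution: acc = 43
43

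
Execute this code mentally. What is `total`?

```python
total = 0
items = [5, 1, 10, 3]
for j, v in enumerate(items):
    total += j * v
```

Let's trace through this code step by step.

Initialize: total = 0
Initialize: items = [5, 1, 10, 3]
Entering loop: for j, v in enumerate(items):

After execution: total = 30
30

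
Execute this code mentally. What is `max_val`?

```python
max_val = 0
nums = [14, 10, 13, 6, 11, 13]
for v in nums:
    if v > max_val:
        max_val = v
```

Let's trace through this code step by step.

Initialize: max_val = 0
Initialize: nums = [14, 10, 13, 6, 11, 13]
Entering loop: for v in nums:

After execution: max_val = 14
14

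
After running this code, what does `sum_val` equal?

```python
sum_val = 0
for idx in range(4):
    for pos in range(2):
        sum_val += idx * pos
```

Let's trace through this code step by step.

Initialize: sum_val = 0
Entering loop: for idx in range(4):

After execution: sum_val = 6
6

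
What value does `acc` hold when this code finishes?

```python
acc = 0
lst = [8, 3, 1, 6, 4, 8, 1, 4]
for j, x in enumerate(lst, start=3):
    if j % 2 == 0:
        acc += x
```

Let's trace through this code step by step.

Initialize: acc = 0
Initialize: lst = [8, 3, 1, 6, 4, 8, 1, 4]
Entering loop: for j, x in enumerate(lst, start=3):

After execution: acc = 21
21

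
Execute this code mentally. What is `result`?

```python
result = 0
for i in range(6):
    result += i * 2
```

Let's trace through this code step by step.

Initialize: result = 0
Entering loop: for i in range(6):

After execution: result = 30
30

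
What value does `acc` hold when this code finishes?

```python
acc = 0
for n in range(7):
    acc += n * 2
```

Let's trace through this code step by step.

Initialize: acc = 0
Entering loop: for n in range(7):

After execution: acc = 42
42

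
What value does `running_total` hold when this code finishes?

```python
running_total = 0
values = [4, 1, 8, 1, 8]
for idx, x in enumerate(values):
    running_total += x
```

Let's trace through this code step by step.

Initialize: running_total = 0
Initialize: values = [4, 1, 8, 1, 8]
Entering loop: for idx, x in enumerate(values):

After execution: running_total = 22
22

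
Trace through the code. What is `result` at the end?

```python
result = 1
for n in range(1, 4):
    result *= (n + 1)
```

Let's trace through this code step by step.

Initialize: result = 1
Entering loop: for n in range(1, 4):

After execution: result = 24
24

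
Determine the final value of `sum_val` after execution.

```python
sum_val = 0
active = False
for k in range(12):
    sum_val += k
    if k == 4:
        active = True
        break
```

Let's trace through this code step by step.

Initialize: sum_val = 0
Initialize: active = False
Entering loop: for k in range(12):

After execution: sum_val = 10
10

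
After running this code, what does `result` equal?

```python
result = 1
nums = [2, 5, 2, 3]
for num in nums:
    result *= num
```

Let's trace through this code step by step.

Initialize: result = 1
Initialize: nums = [2, 5, 2, 3]
Entering loop: for num in nums:

After execution: result = 60
60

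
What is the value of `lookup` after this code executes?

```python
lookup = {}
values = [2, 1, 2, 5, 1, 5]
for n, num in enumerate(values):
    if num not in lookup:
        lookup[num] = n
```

Let's trace through this code step by step.

Initialize: lookup = {}
Initialize: values = [2, 1, 2, 5, 1, 5]
Entering loop: for n, num in enumerate(values):

After execution: lookup = {2: 0, 1: 1, 5: 3}
{2: 0, 1: 1, 5: 3}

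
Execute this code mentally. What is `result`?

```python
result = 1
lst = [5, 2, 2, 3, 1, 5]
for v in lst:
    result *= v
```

Let's trace through this code step by step.

Initialize: result = 1
Initialize: lst = [5, 2, 2, 3, 1, 5]
Entering loop: for v in lst:

After execution: result = 300
300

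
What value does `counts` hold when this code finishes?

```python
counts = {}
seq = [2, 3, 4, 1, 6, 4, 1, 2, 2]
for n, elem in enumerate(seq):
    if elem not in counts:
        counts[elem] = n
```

Let's trace through this code step by step.

Initialize: counts = {}
Initialize: seq = [2, 3, 4, 1, 6, 4, 1, 2, 2]
Entering loop: for n, elem in enumerate(seq):

After execution: counts = {2: 0, 3: 1, 4: 2, 1: 3, 6: 4}
{2: 0, 3: 1, 4: 2, 1: 3, 6: 4}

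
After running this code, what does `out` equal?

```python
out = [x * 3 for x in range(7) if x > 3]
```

Let's trace through this code step by step.

Initialize: out = [x * 3 for x in range(7) if x > 3]

After execution: out = [12, 15, 18]
[12, 15, 18]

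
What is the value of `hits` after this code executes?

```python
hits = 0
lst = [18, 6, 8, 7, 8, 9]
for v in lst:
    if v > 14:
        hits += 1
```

Let's trace through this code step by step.

Initialize: hits = 0
Initialize: lst = [18, 6, 8, 7, 8, 9]
Entering loop: for v in lst:

After execution: hits = 1
1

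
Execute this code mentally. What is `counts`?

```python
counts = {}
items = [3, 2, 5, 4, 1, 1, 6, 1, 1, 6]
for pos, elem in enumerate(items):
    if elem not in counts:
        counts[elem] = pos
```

Let's trace through this code step by step.

Initialize: counts = {}
Initialize: items = [3, 2, 5, 4, 1, 1, 6, 1, 1, 6]
Entering loop: for pos, elem in enumerate(items):

After execution: counts = {3: 0, 2: 1, 5: 2, 4: 3, 1: 4, 6: 6}
{3: 0, 2: 1, 5: 2, 4: 3, 1: 4, 6: 6}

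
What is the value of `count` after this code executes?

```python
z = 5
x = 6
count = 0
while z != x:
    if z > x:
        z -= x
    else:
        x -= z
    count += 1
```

Let's trace through this code step by step.

Initialize: z = 5
Initialize: x = 6
Initialize: count = 0
Entering loop: while z != x:

After execution: count = 5
5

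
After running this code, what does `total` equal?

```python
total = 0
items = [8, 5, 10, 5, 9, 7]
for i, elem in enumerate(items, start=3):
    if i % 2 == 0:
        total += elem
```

Let's trace through this code step by step.

Initialize: total = 0
Initialize: items = [8, 5, 10, 5, 9, 7]
Entering loop: for i, elem in enumerate(items, start=3):

After execution: total = 17
17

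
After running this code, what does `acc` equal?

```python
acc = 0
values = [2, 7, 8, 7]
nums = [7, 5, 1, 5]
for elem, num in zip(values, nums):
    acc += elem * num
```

Let's trace through this code step by step.

Initialize: acc = 0
Initialize: values = [2, 7, 8, 7]
Initialize: nums = [7, 5, 1, 5]
Entering loop: for elem, num in zip(values, nums):

After execution: acc = 92
92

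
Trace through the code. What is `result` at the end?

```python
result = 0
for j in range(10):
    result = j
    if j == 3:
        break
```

Let's trace through this code step by step.

Initialize: result = 0
Entering loop: for j in range(10):

After execution: result = 3
3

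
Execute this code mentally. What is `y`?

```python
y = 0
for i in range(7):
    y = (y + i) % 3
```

Let's trace through this code step by step.

Initialize: y = 0
Entering loop: for i in range(7):

After execution: y = 0
0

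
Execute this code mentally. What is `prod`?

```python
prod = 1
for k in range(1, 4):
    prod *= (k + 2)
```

Let's trace through this code step by step.

Initialize: prod = 1
Entering loop: for k in range(1, 4):

After execution: prod = 60
60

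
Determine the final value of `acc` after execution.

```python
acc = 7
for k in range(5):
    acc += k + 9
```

Let's trace through this code step by step.

Initialize: acc = 7
Entering loop: for k in range(5):

After execution: acc = 62
62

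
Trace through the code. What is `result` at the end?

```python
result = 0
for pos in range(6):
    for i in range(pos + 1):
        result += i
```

Let's trace through this code step by step.

Initialize: result = 0
Entering loop: for pos in range(6):

After execution: result = 35
35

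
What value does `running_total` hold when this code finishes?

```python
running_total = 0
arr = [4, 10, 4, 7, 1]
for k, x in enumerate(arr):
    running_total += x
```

Let's trace through this code step by step.

Initialize: running_total = 0
Initialize: arr = [4, 10, 4, 7, 1]
Entering loop: for k, x in enumerate(arr):

After execution: running_total = 26
26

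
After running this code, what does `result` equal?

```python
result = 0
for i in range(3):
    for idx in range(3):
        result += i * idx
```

Let's trace through this code step by step.

Initialize: result = 0
Entering loop: for i in range(3):

After execution: result = 9
9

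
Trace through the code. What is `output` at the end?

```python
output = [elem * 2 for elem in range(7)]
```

Let's trace through this code step by step.

Initialize: output = [elem * 2 for elem in range(7)]

After execution: output = [0, 2, 4, 6, 8, 10, 12]
[0, 2, 4, 6, 8, 10, 12]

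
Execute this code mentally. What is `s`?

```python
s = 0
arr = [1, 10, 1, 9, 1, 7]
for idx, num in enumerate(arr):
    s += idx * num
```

Let's trace through this code step by step.

Initialize: s = 0
Initialize: arr = [1, 10, 1, 9, 1, 7]
Entering loop: for idx, num in enumerate(arr):

After execution: s = 78
78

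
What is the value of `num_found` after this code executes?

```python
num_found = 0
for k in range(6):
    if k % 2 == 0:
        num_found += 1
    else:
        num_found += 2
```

Let's trace through this code step by step.

Initialize: num_found = 0
Entering loop: for k in range(6):

After execution: num_found = 9
9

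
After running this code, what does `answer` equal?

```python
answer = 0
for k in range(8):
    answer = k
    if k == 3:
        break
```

Let's trace through this code step by step.

Initialize: answer = 0
Entering loop: for k in range(8):

After execution: answer = 3
3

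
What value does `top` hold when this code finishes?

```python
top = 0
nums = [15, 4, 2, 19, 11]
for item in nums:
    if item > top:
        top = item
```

Let's trace through this code step by step.

Initialize: top = 0
Initialize: nums = [15, 4, 2, 19, 11]
Entering loop: for item in nums:

After execution: top = 19
19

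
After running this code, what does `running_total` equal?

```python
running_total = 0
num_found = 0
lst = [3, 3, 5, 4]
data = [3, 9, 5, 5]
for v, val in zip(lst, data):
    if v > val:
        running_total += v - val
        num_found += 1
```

Let's trace through this code step by step.

Initialize: running_total = 0
Initialize: num_found = 0
Initialize: lst = [3, 3, 5, 4]
Initialize: data = [3, 9, 5, 5]
Entering loop: for v, val in zip(lst, data):

After execution: running_total = 0
0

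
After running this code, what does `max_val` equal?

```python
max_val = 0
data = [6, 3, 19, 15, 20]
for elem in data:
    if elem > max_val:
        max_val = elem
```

Let's trace through this code step by step.

Initialize: max_val = 0
Initialize: data = [6, 3, 19, 15, 20]
Entering loop: for elem in data:

After execution: max_val = 20
20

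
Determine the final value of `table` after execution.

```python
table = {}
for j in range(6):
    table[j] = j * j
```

Let's trace through this code step by step.

Initialize: table = {}
Entering loop: for j in range(6):

After execution: table = {0: 0, 1: 1, 2: 4, 3: 9, 4: 16, 5: 25}
{0: 0, 1: 1, 2: 4, 3: 9, 4: 16, 5: 25}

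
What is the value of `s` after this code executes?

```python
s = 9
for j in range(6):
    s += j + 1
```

Let's trace through this code step by step.

Initialize: s = 9
Entering loop: for j in range(6):

After execution: s = 30
30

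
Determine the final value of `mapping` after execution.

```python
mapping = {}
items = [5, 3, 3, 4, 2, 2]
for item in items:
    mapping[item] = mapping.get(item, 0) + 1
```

Let's trace through this code step by step.

Initialize: mapping = {}
Initialize: items = [5, 3, 3, 4, 2, 2]
Entering loop: for item in items:

After execution: mapping = {5: 1, 3: 2, 4: 1, 2: 2}
{5: 1, 3: 2, 4: 1, 2: 2}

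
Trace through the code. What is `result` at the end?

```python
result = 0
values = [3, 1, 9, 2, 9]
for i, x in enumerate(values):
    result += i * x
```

Let's trace through this code step by step.

Initialize: result = 0
Initialize: values = [3, 1, 9, 2, 9]
Entering loop: for i, x in enumerate(values):

After execution: result = 61
61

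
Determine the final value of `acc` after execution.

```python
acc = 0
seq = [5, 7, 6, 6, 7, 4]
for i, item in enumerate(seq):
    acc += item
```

Let's trace through this code step by step.

Initialize: acc = 0
Initialize: seq = [5, 7, 6, 6, 7, 4]
Entering loop: for i, item in enumerate(seq):

After execution: acc = 35
35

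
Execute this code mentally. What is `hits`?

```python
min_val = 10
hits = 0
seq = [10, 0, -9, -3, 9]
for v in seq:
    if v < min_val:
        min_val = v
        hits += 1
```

Let's trace through this code step by step.

Initialize: min_val = 10
Initialize: hits = 0
Initialize: seq = [10, 0, -9, -3, 9]
Entering loop: for v in seq:

After execution: hits = 2
2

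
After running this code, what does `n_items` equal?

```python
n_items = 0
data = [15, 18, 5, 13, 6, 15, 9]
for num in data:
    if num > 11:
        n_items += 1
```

Let's trace through this code step by step.

Initialize: n_items = 0
Initialize: data = [15, 18, 5, 13, 6, 15, 9]
Entering loop: for num in data:

After execution: n_items = 4
4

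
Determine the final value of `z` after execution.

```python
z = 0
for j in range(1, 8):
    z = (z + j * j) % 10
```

Let's trace through this code step by step.

Initialize: z = 0
Entering loop: for j in range(1, 8):

After execution: z = 0
0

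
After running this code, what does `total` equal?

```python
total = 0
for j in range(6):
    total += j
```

Let's trace through this code step by step.

Initialize: total = 0
Entering loop: for j in range(6):

After execution: total = 15
15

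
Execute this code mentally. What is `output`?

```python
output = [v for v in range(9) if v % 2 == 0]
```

Let's trace through this code step by step.

Initialize: output = [v for v in range(9) if v % 2 == 0]

After execution: output = [0, 2, 4, 6, 8]
[0, 2, 4, 6, 8]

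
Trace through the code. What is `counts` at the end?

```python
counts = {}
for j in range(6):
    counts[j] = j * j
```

Let's trace through this code step by step.

Initialize: counts = {}
Entering loop: for j in range(6):

After execution: counts = {0: 0, 1: 1, 2: 4, 3: 9, 4: 16, 5: 25}
{0: 0, 1: 1, 2: 4, 3: 9, 4: 16, 5: 25}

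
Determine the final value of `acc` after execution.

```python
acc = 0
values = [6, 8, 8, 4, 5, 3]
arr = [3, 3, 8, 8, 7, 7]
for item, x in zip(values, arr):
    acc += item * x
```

Let's trace through this code step by step.

Initialize: acc = 0
Initialize: values = [6, 8, 8, 4, 5, 3]
Initialize: arr = [3, 3, 8, 8, 7, 7]
Entering loop: for item, x in zip(values, arr):

After execution: acc = 194
194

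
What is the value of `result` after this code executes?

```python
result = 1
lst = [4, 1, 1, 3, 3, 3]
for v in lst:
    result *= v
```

Let's trace through this code step by step.

Initialize: result = 1
Initialize: lst = [4, 1, 1, 3, 3, 3]
Entering loop: for v in lst:

After execution: result = 108
108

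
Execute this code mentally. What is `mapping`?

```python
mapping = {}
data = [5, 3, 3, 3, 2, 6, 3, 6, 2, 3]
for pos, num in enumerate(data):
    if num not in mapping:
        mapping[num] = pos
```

Let's trace through this code step by step.

Initialize: mapping = {}
Initialize: data = [5, 3, 3, 3, 2, 6, 3, 6, 2, 3]
Entering loop: for pos, num in enumerate(data):

After execution: mapping = {5: 0, 3: 1, 2: 4, 6: 5}
{5: 0, 3: 1, 2: 4, 6: 5}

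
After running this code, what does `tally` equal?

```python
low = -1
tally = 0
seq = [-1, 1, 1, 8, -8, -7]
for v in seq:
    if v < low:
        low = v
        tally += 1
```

Let's trace through this code step by step.

Initialize: low = -1
Initialize: tally = 0
Initialize: seq = [-1, 1, 1, 8, -8, -7]
Entering loop: for v in seq:

After execution: tally = 1
1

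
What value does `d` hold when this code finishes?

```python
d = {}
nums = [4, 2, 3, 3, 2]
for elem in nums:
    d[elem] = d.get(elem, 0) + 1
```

Let's trace through this code step by step.

Initialize: d = {}
Initialize: nums = [4, 2, 3, 3, 2]
Entering loop: for elem in nums:

After execution: d = {4: 1, 2: 2, 3: 2}
{4: 1, 2: 2, 3: 2}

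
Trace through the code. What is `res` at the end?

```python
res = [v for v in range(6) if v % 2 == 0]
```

Let's trace through this code step by step.

Initialize: res = [v for v in range(6) if v % 2 == 0]

After execution: res = [0, 2, 4]
[0, 2, 4]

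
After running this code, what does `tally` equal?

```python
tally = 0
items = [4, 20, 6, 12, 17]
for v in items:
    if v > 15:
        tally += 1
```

Let's trace through this code step by step.

Initialize: tally = 0
Initialize: items = [4, 20, 6, 12, 17]
Entering loop: for v in items:

After execution: tally = 2
2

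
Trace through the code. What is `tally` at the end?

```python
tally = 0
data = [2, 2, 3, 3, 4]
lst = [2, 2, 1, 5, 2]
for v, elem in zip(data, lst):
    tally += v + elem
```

Let's trace through this code step by step.

Initialize: tally = 0
Initialize: data = [2, 2, 3, 3, 4]
Initialize: lst = [2, 2, 1, 5, 2]
Entering loop: for v, elem in zip(data, lst):

After execution: tally = 26
26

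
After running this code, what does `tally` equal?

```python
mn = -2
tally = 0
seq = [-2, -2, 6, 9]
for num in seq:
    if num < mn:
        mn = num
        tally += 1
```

Let's trace through this code step by step.

Initialize: mn = -2
Initialize: tally = 0
Initialize: seq = [-2, -2, 6, 9]
Entering loop: for num in seq:

After execution: tally = 0
0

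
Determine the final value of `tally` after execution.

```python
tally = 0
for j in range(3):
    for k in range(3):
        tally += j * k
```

Let's trace through this code step by step.

Initialize: tally = 0
Entering loop: for j in range(3):

After execution: tally = 9
9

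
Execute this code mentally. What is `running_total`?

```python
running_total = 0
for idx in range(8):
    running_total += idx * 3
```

Let's trace through this code step by step.

Initialize: running_total = 0
Entering loop: for idx in range(8):

After execution: running_total = 84
84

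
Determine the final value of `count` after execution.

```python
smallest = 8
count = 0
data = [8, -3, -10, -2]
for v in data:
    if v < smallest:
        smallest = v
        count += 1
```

Let's trace through this code step by step.

Initialize: smallest = 8
Initialize: count = 0
Initialize: data = [8, -3, -10, -2]
Entering loop: for v in data:

After execution: count = 2
2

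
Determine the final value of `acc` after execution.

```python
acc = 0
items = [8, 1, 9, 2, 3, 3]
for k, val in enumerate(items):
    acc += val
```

Let's trace through this code step by step.

Initialize: acc = 0
Initialize: items = [8, 1, 9, 2, 3, 3]
Entering loop: for k, val in enumerate(items):

After execution: acc = 26
26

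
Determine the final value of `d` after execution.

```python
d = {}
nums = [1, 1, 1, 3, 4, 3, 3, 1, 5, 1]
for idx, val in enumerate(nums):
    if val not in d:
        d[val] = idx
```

Let's trace through this code step by step.

Initialize: d = {}
Initialize: nums = [1, 1, 1, 3, 4, 3, 3, 1, 5, 1]
Entering loop: for idx, val in enumerate(nums):

After execution: d = {1: 0, 3: 3, 4: 4, 5: 8}
{1: 0, 3: 3, 4: 4, 5: 8}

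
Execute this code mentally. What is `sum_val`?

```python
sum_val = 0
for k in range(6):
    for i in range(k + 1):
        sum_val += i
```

Let's trace through this code step by step.

Initialize: sum_val = 0
Entering loop: for k in range(6):

After execution: sum_val = 35
35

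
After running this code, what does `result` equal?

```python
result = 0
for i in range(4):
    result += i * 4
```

Let's trace through this code step by step.

Initialize: result = 0
Entering loop: for i in range(4):

After execution: result = 24
24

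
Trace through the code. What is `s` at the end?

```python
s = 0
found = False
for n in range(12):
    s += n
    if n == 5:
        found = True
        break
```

Let's trace through this code step by step.

Initialize: s = 0
Initialize: found = False
Entering loop: for n in range(12):

After execution: s = 15
15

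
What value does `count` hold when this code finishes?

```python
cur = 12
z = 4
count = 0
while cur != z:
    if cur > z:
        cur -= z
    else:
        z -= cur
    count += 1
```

Let's trace through this code step by step.

Initialize: cur = 12
Initialize: z = 4
Initialize: count = 0
Entering loop: while cur != z:

After execution: count = 2
2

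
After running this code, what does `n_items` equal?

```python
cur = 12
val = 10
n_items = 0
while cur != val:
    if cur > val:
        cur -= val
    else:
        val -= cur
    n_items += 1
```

Let's trace through this code step by step.

Initialize: cur = 12
Initialize: val = 10
Initialize: n_items = 0
Entering loop: while cur != val:

After execution: n_items = 5
5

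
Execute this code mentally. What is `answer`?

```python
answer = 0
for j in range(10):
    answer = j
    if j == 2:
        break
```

Let's trace through this code step by step.

Initialize: answer = 0
Entering loop: for j in range(10):

After execution: answer = 2
2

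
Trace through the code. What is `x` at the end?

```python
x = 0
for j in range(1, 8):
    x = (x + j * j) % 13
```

Let's trace through this code step by step.

Initialize: x = 0
Entering loop: for j in range(1, 8):

After execution: x = 10
10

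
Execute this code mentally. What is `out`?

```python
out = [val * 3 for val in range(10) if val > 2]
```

Let's trace through this code step by step.

Initialize: out = [val * 3 for val in range(10) if val > 2]

After execution: out = [9, 12, 15, 18, 21, 24, 27]
[9, 12, 15, 18, 21, 24, 27]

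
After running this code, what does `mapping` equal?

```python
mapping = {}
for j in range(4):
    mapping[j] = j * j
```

Let's trace through this code step by step.

Initialize: mapping = {}
Entering loop: for j in range(4):

After execution: mapping = {0: 0, 1: 1, 2: 4, 3: 9}
{0: 0, 1: 1, 2: 4, 3: 9}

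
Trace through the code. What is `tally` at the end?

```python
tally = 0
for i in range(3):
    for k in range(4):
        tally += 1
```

Let's trace through this code step by step.

Initialize: tally = 0
Entering loop: for i in range(3):

After execution: tally = 12
12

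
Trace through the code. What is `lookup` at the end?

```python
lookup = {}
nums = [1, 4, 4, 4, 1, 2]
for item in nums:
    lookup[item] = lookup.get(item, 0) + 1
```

Let's trace through this code step by step.

Initialize: lookup = {}
Initialize: nums = [1, 4, 4, 4, 1, 2]
Entering loop: for item in nums:

After execution: lookup = {1: 2, 4: 3, 2: 1}
{1: 2, 4: 3, 2: 1}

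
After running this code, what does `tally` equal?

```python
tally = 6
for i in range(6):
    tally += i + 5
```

Let's trace through this code step by step.

Initialize: tally = 6
Entering loop: for i in range(6):

After execution: tally = 51
51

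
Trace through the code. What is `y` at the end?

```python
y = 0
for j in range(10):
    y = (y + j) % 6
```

Let's trace through this code step by step.

Initialize: y = 0
Entering loop: for j in range(10):

After execution: y = 3
3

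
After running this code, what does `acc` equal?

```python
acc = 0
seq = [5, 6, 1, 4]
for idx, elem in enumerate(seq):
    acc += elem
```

Let's trace through this code step by step.

Initialize: acc = 0
Initialize: seq = [5, 6, 1, 4]
Entering loop: for idx, elem in enumerate(seq):

After execution: acc = 16
16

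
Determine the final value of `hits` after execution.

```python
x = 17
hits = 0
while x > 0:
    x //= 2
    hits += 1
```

Let's trace through this code step by step.

Initialize: x = 17
Initialize: hits = 0
Entering loop: while x > 0:

After execution: hits = 5
5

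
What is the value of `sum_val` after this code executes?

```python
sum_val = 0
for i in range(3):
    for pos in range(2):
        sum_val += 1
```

Let's trace through this code step by step.

Initialize: sum_val = 0
Entering loop: for i in range(3):

After execution: sum_val = 6
6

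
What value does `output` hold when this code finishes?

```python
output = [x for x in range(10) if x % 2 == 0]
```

Let's trace through this code step by step.

Initialize: output = [x for x in range(10) if x % 2 == 0]

After execution: output = [0, 2, 4, 6, 8]
[0, 2, 4, 6, 8]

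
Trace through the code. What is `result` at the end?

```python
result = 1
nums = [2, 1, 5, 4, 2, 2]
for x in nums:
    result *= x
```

Let's trace through this code step by step.

Initialize: result = 1
Initialize: nums = [2, 1, 5, 4, 2, 2]
Entering loop: for x in nums:

After execution: result = 160
160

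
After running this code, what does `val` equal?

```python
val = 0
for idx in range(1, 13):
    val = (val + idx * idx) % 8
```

Let's trace through this code step by step.

Initialize: val = 0
Entering loop: for idx in range(1, 13):

After execution: val = 2
2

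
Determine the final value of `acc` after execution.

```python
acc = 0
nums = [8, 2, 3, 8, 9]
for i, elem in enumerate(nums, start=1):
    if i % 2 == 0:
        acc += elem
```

Let's trace through this code step by step.

Initialize: acc = 0
Initialize: nums = [8, 2, 3, 8, 9]
Entering loop: for i, elem in enumerate(nums, start=1):

After execution: acc = 10
10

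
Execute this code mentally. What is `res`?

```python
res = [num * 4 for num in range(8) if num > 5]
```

Let's trace through this code step by step.

Initialize: res = [num * 4 for num in range(8) if num > 5]

After execution: res = [24, 28]
[24, 28]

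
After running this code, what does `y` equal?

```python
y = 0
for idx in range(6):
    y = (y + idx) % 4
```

Let's trace through this code step by step.

Initialize: y = 0
Entering loop: for idx in range(6):

After execution: y = 3
3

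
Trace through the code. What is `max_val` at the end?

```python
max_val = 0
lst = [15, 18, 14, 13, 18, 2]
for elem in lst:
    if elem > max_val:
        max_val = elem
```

Let's trace through this code step by step.

Initialize: max_val = 0
Initialize: lst = [15, 18, 14, 13, 18, 2]
Entering loop: for elem in lst:

After execution: max_val = 18
18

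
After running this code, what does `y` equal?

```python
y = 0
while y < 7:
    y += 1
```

Let's trace through this code step by step.

Initialize: y = 0
Entering loop: while y < 7:

After execution: y = 7
7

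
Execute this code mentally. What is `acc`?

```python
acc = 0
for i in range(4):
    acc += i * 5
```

Let's trace through this code step by step.

Initialize: acc = 0
Entering loop: for i in range(4):

After execution: acc = 30
30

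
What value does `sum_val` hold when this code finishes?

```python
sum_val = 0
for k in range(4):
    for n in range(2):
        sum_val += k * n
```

Let's trace through this code step by step.

Initialize: sum_val = 0
Entering loop: for k in range(4):

After execution: sum_val = 6
6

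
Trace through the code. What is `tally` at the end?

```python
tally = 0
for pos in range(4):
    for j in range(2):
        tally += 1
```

Let's trace through this code step by step.

Initialize: tally = 0
Entering loop: for pos in range(4):

After execution: tally = 8
8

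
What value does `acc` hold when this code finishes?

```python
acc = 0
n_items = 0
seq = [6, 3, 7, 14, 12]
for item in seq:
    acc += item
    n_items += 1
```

Let's trace through this code step by step.

Initialize: acc = 0
Initialize: n_items = 0
Initialize: seq = [6, 3, 7, 14, 12]
Entering loop: for item in seq:

After execution: acc = 42
42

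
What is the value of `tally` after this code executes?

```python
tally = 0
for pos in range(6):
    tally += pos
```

Let's trace through this code step by step.

Initialize: tally = 0
Entering loop: for pos in range(6):

After execution: tally = 15
15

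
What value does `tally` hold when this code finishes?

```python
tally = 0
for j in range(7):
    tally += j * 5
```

Let's trace through this code step by step.

Initialize: tally = 0
Entering loop: for j in range(7):

After execution: tally = 105
105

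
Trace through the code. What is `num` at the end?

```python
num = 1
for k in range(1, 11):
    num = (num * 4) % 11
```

Let's trace through this code step by step.

Initialize: num = 1
Entering loop: for k in range(1, 11):

After execution: num = 1
1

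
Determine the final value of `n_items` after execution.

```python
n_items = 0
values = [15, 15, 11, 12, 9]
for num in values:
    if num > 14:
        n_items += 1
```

Let's trace through this code step by step.

Initialize: n_items = 0
Initialize: values = [15, 15, 11, 12, 9]
Entering loop: for num in values:

After execution: n_items = 2
2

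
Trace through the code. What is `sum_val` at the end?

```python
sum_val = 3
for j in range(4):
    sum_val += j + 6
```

Let's trace through this code step by step.

Initialize: sum_val = 3
Entering loop: for j in range(4):

After execution: sum_val = 33
33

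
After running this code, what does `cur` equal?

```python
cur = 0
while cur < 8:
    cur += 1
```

Let's trace through this code step by step.

Initialize: cur = 0
Entering loop: while cur < 8:

After execution: cur = 8
8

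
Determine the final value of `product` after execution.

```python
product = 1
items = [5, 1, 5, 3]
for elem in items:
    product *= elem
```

Let's trace through this code step by step.

Initialize: product = 1
Initialize: items = [5, 1, 5, 3]
Entering loop: for elem in items:

After execution: product = 75
75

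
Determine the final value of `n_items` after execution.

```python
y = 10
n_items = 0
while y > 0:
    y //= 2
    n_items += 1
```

Let's trace through this code step by step.

Initialize: y = 10
Initialize: n_items = 0
Entering loop: while y > 0:

After execution: n_items = 4
4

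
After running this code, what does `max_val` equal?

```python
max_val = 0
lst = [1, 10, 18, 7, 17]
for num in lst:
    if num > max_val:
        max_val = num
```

Let's trace through this code step by step.

Initialize: max_val = 0
Initialize: lst = [1, 10, 18, 7, 17]
Entering loop: for num in lst:

After execution: max_val = 18
18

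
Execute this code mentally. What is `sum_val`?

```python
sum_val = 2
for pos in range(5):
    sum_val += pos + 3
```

Let's trace through this code step by step.

Initialize: sum_val = 2
Entering loop: for pos in range(5):

After execution: sum_val = 27
27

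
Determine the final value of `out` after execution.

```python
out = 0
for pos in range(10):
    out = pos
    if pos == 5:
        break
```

Let's trace through this code step by step.

Initialize: out = 0
Entering loop: for pos in range(10):

After execution: out = 5
5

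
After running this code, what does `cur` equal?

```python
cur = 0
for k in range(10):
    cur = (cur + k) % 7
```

Let's trace through this code step by step.

Initialize: cur = 0
Entering loop: for k in range(10):

After execution: cur = 3
3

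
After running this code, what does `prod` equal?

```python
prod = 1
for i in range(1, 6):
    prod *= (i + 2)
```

Let's trace through this code step by step.

Initialize: prod = 1
Entering loop: for i in range(1, 6):

After execution: prod = 2520
2520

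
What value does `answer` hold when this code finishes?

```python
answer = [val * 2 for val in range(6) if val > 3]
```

Let's trace through this code step by step.

Initialize: answer = [val * 2 for val in range(6) if val > 3]

After execution: answer = [8, 10]
[8, 10]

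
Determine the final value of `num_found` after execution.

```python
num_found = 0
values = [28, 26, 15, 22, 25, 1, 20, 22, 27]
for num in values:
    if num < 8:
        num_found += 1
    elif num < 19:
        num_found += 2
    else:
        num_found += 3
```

Let's trace through this code step by step.

Initialize: num_found = 0
Initialize: values = [28, 26, 15, 22, 25, 1, 20, 22, 27]
Entering loop: for num in values:

After execution: num_found = 24
24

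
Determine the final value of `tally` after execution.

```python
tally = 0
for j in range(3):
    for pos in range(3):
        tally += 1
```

Let's trace through this code step by step.

Initialize: tally = 0
Entering loop: for j in range(3):

After execution: tally = 9
9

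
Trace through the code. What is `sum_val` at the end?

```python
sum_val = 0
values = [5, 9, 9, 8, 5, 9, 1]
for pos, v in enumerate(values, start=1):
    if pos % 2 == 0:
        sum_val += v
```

Let's trace through this code step by step.

Initialize: sum_val = 0
Initialize: values = [5, 9, 9, 8, 5, 9, 1]
Entering loop: for pos, v in enumerate(values, start=1):

After execution: sum_val = 26
26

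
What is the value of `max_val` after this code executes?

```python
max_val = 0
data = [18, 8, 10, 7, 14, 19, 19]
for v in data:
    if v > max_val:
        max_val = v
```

Let's trace through this code step by step.

Initialize: max_val = 0
Initialize: data = [18, 8, 10, 7, 14, 19, 19]
Entering loop: for v in data:

After execution: max_val = 19
19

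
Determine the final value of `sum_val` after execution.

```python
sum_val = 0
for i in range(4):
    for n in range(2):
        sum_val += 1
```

Let's trace through this code step by step.

Initialize: sum_val = 0
Entering loop: for i in range(4):

After execution: sum_val = 8
8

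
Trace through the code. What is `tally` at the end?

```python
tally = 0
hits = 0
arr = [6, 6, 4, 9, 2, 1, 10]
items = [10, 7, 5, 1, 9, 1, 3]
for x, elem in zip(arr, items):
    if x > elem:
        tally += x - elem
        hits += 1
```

Let's trace through this code step by step.

Initialize: tally = 0
Initialize: hits = 0
Initialize: arr = [6, 6, 4, 9, 2, 1, 10]
Initialize: items = [10, 7, 5, 1, 9, 1, 3]
Entering loop: for x, elem in zip(arr, items):

After execution: tally = 15
15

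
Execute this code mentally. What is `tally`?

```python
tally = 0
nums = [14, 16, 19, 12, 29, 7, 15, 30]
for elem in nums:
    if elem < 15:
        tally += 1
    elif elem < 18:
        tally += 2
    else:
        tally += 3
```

Let's trace through this code step by step.

Initialize: tally = 0
Initialize: nums = [14, 16, 19, 12, 29, 7, 15, 30]
Entering loop: for elem in nums:

After execution: tally = 16
16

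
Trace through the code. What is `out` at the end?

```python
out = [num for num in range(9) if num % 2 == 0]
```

Let's trace through this code step by step.

Initialize: out = [num for num in range(9) if num % 2 == 0]

After execution: out = [0, 2, 4, 6, 8]
[0, 2, 4, 6, 8]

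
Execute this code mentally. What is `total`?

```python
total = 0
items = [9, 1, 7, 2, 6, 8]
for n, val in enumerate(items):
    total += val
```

Let's trace through this code step by step.

Initialize: total = 0
Initialize: items = [9, 1, 7, 2, 6, 8]
Entering loop: for n, val in enumerate(items):

After execution: total = 33
33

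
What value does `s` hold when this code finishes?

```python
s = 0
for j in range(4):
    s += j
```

Let's trace through this code step by step.

Initialize: s = 0
Entering loop: for j in range(4):

After execution: s = 6
6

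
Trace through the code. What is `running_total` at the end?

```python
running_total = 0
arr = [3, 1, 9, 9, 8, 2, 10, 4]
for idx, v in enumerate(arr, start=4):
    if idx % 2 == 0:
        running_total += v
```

Let's trace through this code step by step.

Initialize: running_total = 0
Initialize: arr = [3, 1, 9, 9, 8, 2, 10, 4]
Entering loop: for idx, v in enumerate(arr, start=4):

After execution: running_total = 30
30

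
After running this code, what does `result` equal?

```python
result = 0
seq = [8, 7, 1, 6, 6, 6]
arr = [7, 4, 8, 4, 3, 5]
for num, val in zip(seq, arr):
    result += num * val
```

Let's trace through this code step by step.

Initialize: result = 0
Initialize: seq = [8, 7, 1, 6, 6, 6]
Initialize: arr = [7, 4, 8, 4, 3, 5]
Entering loop: for num, val in zip(seq, arr):

After execution: result = 164
164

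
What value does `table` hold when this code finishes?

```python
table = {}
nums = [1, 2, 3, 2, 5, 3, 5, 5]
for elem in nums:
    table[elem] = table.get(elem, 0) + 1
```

Let's trace through this code step by step.

Initialize: table = {}
Initialize: nums = [1, 2, 3, 2, 5, 3, 5, 5]
Entering loop: for elem in nums:

After execution: table = {1: 1, 2: 2, 3: 2, 5: 3}
{1: 1, 2: 2, 3: 2, 5: 3}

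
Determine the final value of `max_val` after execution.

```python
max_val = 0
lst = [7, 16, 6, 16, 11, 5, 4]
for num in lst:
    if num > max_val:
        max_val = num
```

Let's trace through this code step by step.

Initialize: max_val = 0
Initialize: lst = [7, 16, 6, 16, 11, 5, 4]
Entering loop: for num in lst:

After execution: max_val = 16
16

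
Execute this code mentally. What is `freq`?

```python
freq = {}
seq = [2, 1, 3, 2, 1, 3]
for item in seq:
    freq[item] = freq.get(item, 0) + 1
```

Let's trace through this code step by step.

Initialize: freq = {}
Initialize: seq = [2, 1, 3, 2, 1, 3]
Entering loop: for item in seq:

After execution: freq = {2: 2, 1: 2, 3: 2}
{2: 2, 1: 2, 3: 2}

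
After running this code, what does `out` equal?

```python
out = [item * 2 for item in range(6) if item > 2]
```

Let's trace through this code step by step.

Initialize: out = [item * 2 for item in range(6) if item > 2]

After execution: out = [6, 8, 10]
[6, 8, 10]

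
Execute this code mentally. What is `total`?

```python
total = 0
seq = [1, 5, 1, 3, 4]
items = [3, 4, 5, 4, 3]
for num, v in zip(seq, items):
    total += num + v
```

Let's trace through this code step by step.

Initialize: total = 0
Initialize: seq = [1, 5, 1, 3, 4]
Initialize: items = [3, 4, 5, 4, 3]
Entering loop: for num, v in zip(seq, items):

After execution: total = 33
33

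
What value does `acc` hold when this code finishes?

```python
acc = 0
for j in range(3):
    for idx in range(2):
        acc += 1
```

Let's trace through this code step by step.

Initialize: acc = 0
Entering loop: for j in range(3):

After execution: acc = 6
6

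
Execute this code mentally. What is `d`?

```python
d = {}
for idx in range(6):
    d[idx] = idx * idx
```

Let's trace through this code step by step.

Initialize: d = {}
Entering loop: for idx in range(6):

After execution: d = {0: 0, 1: 1, 2: 4, 3: 9, 4: 16, 5: 25}
{0: 0, 1: 1, 2: 4, 3: 9, 4: 16, 5: 25}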